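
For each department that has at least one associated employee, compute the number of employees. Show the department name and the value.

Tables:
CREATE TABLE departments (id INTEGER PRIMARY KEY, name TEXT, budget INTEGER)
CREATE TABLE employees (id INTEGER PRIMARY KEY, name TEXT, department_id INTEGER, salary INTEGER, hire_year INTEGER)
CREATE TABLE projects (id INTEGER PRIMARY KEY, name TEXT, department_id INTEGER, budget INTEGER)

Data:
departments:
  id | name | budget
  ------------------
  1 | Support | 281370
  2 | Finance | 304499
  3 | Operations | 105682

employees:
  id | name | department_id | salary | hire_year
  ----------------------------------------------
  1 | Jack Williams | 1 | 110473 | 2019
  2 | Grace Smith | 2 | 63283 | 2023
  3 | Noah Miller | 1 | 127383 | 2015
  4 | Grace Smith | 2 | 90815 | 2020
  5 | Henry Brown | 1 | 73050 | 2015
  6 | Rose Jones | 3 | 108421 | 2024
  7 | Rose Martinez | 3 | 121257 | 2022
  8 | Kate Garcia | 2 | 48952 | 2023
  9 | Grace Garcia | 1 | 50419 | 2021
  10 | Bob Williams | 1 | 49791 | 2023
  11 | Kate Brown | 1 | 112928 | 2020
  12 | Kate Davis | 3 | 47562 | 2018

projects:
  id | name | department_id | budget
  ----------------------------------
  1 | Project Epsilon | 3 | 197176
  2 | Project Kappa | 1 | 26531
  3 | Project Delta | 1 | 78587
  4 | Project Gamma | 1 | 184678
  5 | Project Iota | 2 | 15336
SELECT p.name, COUNT(*) AS n FROM employees c JOIN departments p ON c.department_id = p.id GROUP BY p.id, p.name

Execution result:
name | n
Support | 6
Finance | 3
Operations | 3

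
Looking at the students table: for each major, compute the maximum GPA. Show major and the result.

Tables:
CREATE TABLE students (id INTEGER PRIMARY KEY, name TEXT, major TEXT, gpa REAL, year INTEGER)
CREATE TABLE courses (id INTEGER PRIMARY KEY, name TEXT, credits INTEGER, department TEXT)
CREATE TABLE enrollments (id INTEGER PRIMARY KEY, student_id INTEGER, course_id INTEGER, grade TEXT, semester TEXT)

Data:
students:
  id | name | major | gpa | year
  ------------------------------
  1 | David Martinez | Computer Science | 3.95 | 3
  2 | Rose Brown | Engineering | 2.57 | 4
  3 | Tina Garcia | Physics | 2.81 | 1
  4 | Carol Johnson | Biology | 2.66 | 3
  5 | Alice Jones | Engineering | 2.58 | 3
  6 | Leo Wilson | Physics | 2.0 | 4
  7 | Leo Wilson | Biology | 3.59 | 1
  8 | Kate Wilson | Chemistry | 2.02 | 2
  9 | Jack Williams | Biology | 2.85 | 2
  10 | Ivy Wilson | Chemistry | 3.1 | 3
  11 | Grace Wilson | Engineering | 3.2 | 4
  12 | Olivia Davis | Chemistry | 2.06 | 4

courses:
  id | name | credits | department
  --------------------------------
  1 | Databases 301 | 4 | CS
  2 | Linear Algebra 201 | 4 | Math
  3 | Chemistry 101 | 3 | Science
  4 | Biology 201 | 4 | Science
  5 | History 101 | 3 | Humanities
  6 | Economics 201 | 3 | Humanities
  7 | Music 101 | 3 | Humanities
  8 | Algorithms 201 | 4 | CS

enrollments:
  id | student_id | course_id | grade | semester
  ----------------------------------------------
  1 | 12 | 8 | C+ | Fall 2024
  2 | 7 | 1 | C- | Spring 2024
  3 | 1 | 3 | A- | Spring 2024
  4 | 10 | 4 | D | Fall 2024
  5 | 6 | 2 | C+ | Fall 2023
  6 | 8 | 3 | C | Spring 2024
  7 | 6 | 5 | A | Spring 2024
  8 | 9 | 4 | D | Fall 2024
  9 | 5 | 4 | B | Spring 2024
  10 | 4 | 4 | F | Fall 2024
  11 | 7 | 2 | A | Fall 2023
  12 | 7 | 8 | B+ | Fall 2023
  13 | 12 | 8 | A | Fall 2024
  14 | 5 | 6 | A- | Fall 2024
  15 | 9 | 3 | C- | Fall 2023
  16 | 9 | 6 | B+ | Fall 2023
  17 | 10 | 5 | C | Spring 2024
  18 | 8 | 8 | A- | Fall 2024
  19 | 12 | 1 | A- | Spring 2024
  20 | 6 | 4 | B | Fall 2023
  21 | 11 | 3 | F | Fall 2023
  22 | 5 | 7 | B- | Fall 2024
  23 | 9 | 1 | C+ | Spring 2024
SELECT major, MAX(gpa) AS max_gpa FROM students GROUP BY major

Execution result:
major | max_gpa
Biology | 3.59
Chemistry | 3.10
Computer Science | 3.95
Engineering | 3.20
Physics | 2.81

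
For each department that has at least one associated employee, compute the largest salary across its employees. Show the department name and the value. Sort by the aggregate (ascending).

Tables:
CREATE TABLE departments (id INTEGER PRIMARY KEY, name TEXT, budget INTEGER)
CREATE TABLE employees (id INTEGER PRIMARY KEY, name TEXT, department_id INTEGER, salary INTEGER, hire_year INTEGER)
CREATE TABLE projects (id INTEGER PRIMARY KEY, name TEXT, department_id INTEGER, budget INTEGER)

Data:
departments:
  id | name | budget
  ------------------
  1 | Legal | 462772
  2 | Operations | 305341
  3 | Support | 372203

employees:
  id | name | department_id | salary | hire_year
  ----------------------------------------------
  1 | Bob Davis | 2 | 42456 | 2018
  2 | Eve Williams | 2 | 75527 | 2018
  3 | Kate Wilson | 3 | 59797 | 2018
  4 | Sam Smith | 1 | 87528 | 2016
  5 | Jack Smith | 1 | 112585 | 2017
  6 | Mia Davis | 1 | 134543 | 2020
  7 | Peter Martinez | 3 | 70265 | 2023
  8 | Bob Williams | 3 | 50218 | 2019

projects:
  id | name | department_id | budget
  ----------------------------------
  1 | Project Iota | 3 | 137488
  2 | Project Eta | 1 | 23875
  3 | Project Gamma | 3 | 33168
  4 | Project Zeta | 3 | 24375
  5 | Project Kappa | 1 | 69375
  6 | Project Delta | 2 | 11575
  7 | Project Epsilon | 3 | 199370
SELECT p.name, MAX(c.salary) AS max_salary FROM employees c JOIN departments p ON c.department_id = p.id GROUP BY p.id, p.name ORDER BY max_salary ASC

Execution result:
name | max_salary
Support | 70265
Operations | 75527
Legal | 134543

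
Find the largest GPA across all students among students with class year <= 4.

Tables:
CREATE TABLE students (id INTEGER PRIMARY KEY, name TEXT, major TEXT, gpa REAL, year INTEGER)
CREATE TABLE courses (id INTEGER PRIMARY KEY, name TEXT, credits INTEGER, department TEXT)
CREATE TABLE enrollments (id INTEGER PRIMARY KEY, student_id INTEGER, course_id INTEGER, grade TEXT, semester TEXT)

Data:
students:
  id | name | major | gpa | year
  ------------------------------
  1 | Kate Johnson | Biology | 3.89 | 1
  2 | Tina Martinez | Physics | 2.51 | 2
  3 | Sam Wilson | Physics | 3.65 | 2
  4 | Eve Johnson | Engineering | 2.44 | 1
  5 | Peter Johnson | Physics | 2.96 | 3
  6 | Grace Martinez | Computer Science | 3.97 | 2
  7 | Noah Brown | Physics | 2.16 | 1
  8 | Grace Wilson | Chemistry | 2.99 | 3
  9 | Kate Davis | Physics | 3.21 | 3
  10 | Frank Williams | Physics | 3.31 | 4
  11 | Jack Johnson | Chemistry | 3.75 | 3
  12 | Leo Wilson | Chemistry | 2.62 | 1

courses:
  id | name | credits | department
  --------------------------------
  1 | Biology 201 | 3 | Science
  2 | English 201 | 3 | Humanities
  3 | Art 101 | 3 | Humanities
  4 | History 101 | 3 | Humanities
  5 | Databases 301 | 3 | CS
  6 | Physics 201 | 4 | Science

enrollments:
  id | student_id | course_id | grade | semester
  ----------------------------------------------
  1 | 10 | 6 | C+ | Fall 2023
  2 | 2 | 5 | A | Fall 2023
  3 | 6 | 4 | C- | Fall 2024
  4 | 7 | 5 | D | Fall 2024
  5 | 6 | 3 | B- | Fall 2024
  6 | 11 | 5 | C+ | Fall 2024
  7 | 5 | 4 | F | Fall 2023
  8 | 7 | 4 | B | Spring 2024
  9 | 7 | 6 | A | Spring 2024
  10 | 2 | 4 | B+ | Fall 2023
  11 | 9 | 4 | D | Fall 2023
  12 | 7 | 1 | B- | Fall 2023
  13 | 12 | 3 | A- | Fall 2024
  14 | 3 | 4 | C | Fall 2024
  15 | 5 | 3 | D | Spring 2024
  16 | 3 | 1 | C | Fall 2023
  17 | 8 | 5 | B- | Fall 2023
SELECT MAX(gpa) FROM students WHERE year <= 4

Execution result:
3.97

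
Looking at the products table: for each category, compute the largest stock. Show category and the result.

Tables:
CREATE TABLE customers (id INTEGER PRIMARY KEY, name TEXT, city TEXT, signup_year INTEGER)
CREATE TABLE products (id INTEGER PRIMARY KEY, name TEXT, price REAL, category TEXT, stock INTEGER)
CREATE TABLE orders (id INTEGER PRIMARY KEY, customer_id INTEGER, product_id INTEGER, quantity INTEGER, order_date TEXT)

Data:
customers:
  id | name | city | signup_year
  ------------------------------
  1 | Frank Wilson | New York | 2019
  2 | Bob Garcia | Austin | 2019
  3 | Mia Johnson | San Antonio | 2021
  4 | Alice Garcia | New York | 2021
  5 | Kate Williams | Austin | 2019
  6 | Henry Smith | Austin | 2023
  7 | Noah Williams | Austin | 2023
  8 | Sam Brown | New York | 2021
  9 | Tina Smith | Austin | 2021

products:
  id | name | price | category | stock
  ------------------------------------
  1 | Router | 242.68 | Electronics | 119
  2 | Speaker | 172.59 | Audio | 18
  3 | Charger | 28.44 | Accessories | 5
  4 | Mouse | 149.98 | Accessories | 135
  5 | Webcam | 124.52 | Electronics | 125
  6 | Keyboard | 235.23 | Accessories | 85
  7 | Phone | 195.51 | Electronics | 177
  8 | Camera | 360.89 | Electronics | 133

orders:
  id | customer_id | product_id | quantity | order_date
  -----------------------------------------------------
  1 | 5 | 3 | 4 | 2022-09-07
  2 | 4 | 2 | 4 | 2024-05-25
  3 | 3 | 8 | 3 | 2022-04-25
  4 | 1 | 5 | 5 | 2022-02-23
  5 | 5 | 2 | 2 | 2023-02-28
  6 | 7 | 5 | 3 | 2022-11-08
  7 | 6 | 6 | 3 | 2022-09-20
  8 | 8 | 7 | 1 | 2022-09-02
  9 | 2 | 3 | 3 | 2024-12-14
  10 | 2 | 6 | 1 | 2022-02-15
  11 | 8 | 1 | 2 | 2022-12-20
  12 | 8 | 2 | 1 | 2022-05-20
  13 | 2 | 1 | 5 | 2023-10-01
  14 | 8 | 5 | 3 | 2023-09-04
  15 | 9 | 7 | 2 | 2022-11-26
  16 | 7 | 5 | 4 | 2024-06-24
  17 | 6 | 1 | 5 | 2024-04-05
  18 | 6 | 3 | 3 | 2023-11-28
SELECT category, MAX(stock) AS max_stock FROM products GROUP BY category

Execution result:
category | max_stock
Accessories | 135
Audio | 18
Electronics | 177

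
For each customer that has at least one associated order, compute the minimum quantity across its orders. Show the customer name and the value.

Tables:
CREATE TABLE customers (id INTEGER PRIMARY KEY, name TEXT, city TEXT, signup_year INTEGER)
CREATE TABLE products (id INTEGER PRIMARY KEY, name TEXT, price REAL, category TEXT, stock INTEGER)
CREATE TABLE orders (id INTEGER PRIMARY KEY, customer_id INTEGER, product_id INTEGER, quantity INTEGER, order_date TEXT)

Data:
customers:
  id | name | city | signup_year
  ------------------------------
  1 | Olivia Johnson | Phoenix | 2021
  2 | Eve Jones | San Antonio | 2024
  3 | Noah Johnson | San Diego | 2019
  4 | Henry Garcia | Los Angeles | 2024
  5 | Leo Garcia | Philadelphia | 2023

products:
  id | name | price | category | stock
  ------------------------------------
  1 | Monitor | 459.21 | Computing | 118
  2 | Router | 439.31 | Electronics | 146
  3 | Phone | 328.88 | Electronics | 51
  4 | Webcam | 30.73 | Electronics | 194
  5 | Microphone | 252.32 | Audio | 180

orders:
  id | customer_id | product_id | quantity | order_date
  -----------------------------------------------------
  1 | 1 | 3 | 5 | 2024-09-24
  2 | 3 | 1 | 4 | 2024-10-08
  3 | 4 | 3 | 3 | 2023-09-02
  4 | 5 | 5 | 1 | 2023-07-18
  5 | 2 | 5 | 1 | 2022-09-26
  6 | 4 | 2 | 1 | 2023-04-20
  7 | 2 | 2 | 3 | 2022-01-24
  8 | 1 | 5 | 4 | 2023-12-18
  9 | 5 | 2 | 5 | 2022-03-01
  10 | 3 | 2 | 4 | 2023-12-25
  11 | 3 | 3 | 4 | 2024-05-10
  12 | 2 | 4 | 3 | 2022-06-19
SELECT p.name, MIN(c.quantity) AS min_quantity FROM orders c JOIN customers p ON c.customer_id = p.id GROUP BY p.id, p.name

Execution result:
name | min_quantity
Olivia Johnson | 4
Eve Jones | 1
Noah Johnson | 4
Henry Garcia | 1
Leo Garcia | 1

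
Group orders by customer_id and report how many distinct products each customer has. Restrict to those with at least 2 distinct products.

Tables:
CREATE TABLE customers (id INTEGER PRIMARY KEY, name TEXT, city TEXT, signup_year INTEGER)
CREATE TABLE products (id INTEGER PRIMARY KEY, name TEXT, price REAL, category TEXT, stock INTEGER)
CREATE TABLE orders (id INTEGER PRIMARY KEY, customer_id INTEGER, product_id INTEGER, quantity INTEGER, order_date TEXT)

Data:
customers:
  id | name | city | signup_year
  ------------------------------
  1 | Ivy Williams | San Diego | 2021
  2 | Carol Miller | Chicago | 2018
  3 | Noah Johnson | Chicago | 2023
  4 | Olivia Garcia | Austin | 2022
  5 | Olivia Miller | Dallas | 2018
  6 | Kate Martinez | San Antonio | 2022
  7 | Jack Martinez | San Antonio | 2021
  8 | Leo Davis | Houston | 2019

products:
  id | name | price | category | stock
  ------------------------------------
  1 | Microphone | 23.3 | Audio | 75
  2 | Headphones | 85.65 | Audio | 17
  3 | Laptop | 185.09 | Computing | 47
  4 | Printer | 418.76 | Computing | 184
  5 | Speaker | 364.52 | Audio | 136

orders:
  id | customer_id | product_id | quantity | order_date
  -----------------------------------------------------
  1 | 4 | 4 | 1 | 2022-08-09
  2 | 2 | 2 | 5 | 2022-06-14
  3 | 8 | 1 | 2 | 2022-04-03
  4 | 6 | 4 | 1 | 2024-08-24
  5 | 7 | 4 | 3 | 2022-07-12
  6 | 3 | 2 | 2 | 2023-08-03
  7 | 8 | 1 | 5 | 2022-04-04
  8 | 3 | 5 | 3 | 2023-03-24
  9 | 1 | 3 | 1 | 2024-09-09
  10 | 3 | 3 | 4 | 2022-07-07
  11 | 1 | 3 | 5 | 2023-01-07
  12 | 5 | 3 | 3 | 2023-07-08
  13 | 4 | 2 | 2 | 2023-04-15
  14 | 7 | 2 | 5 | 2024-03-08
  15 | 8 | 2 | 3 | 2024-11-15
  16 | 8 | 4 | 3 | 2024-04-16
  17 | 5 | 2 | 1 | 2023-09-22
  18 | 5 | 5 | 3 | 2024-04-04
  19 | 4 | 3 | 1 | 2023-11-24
SELECT customer_id, COUNT(DISTINCT product_id) AS distinct_product_count FROM orders GROUP BY customer_id HAVING COUNT(DISTINCT product_id) >= 2

Execution result:
customer_id | distinct_product_count
3 | 3
4 | 3
5 | 3
7 | 2
8 | 3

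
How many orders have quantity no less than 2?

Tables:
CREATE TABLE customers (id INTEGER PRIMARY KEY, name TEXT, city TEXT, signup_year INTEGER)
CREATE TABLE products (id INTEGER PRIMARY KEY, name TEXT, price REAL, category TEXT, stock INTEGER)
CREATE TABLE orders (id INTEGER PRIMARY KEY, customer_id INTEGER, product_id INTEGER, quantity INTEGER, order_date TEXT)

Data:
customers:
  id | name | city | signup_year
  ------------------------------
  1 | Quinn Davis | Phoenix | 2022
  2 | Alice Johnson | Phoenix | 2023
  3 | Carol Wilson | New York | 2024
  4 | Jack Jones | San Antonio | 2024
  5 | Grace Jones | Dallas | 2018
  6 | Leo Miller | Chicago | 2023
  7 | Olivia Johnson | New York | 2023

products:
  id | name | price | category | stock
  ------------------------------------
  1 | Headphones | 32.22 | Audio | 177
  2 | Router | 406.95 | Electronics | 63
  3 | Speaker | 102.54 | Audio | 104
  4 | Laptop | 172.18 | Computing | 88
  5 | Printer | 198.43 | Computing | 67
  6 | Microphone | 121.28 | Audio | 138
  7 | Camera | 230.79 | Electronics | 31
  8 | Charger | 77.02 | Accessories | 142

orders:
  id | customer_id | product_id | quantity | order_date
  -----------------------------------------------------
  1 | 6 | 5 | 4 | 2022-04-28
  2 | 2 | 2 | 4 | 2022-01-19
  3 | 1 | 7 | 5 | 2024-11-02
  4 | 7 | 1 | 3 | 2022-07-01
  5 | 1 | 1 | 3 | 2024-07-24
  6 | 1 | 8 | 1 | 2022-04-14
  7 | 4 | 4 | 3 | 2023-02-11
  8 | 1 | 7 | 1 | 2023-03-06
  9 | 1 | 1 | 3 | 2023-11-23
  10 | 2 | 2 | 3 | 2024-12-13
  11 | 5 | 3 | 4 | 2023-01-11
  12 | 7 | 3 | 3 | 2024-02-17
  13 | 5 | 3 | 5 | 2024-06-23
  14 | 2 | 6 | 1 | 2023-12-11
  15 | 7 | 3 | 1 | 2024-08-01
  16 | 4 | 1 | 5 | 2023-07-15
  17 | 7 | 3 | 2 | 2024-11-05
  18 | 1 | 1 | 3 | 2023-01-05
SELECT COUNT(*) FROM orders WHERE quantity >= 2

Execution result:
14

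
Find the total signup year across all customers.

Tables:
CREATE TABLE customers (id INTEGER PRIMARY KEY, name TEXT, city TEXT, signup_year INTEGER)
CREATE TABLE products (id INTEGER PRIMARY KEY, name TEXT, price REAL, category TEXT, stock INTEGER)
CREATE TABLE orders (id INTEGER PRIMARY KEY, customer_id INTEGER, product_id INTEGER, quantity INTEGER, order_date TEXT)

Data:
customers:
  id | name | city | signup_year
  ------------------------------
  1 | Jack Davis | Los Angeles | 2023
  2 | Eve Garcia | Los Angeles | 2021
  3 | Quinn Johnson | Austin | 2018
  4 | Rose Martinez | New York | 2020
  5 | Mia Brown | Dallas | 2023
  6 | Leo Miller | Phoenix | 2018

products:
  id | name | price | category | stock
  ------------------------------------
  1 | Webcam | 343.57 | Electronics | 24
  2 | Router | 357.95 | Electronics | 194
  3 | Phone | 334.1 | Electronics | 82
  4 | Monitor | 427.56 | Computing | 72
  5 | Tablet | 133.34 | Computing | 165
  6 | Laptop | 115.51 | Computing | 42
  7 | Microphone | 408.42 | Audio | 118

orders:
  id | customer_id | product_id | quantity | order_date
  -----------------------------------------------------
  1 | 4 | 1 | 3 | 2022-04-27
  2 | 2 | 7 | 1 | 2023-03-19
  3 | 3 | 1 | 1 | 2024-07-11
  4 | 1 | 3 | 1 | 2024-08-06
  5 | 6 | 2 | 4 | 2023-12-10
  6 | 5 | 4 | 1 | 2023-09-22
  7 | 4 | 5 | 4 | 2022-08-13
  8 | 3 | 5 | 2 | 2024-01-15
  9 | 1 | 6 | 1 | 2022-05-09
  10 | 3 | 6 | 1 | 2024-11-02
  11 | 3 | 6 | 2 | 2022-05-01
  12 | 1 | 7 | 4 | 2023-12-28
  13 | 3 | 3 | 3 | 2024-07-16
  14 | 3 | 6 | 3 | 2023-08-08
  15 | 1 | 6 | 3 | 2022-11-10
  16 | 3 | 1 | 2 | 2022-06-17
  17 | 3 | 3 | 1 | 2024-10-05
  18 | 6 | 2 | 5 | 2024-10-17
SELECT SUM(signup_year) FROM customers

Execution result:
12123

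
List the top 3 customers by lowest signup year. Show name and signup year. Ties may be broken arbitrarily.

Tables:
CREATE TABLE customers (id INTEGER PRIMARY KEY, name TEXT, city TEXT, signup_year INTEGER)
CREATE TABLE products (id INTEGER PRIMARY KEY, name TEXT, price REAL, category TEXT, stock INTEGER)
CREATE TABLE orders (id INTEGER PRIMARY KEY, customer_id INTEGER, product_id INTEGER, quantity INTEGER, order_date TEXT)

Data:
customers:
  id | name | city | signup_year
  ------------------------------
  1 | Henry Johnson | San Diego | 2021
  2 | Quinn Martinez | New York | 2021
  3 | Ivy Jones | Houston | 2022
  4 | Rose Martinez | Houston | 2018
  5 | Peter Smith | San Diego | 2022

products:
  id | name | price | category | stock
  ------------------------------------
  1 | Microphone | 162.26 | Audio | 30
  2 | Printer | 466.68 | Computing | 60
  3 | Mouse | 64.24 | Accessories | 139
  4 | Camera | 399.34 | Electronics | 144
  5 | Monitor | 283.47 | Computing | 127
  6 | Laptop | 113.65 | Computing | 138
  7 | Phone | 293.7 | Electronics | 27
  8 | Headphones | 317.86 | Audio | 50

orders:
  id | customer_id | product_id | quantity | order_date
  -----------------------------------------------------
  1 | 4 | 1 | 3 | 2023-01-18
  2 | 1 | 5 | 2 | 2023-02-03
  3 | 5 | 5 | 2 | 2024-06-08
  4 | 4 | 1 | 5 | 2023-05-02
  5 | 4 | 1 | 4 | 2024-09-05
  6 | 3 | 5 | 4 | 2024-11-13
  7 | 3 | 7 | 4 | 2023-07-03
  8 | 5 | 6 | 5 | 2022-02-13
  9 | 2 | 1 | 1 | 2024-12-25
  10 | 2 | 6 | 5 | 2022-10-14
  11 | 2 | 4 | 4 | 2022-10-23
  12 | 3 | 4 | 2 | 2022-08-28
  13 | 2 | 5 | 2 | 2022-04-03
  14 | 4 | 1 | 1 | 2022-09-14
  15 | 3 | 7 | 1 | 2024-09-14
SELECT name, signup_year FROM customers ORDER BY signup_year ASC LIMIT 3

Execution result:
name | signup_year
Rose Martinez | 2018
Henry Johnson | 2021
Quinn Martinez | 2021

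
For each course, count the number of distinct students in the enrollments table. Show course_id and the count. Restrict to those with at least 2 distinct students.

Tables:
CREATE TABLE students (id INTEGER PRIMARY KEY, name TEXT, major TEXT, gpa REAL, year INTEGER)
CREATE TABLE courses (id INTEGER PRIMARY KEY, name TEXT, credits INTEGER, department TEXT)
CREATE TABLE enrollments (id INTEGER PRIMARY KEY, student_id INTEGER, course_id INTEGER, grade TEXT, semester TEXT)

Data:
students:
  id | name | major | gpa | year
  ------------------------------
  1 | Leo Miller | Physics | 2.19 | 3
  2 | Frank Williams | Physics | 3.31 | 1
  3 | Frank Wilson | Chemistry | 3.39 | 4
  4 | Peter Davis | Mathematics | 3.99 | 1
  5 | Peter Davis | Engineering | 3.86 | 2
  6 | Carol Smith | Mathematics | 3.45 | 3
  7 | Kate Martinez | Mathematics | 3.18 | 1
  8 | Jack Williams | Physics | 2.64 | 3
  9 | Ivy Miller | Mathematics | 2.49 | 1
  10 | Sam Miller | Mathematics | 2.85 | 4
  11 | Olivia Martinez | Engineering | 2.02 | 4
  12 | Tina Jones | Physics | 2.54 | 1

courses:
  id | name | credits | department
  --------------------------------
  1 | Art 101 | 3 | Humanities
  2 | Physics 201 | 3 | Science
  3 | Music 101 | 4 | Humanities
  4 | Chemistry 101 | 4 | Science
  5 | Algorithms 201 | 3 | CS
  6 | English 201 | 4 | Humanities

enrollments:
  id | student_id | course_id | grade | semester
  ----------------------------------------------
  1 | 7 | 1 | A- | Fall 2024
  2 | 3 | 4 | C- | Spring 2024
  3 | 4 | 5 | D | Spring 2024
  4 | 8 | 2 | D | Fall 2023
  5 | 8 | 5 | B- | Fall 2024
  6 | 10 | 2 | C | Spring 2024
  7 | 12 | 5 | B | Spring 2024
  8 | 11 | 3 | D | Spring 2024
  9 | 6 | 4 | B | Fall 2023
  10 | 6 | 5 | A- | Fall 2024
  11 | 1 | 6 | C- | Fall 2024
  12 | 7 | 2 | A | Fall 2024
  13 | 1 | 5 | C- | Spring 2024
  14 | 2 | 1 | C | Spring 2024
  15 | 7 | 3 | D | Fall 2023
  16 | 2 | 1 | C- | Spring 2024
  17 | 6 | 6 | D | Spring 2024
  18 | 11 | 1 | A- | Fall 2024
SELECT course_id, COUNT(DISTINCT student_id) AS distinct_student_count FROM enrollments GROUP BY course_id HAVING COUNT(DISTINCT student_id) >= 2

Execution result:
course_id | distinct_student_count
1 | 3
2 | 3
3 | 2
4 | 2
5 | 5
6 | 2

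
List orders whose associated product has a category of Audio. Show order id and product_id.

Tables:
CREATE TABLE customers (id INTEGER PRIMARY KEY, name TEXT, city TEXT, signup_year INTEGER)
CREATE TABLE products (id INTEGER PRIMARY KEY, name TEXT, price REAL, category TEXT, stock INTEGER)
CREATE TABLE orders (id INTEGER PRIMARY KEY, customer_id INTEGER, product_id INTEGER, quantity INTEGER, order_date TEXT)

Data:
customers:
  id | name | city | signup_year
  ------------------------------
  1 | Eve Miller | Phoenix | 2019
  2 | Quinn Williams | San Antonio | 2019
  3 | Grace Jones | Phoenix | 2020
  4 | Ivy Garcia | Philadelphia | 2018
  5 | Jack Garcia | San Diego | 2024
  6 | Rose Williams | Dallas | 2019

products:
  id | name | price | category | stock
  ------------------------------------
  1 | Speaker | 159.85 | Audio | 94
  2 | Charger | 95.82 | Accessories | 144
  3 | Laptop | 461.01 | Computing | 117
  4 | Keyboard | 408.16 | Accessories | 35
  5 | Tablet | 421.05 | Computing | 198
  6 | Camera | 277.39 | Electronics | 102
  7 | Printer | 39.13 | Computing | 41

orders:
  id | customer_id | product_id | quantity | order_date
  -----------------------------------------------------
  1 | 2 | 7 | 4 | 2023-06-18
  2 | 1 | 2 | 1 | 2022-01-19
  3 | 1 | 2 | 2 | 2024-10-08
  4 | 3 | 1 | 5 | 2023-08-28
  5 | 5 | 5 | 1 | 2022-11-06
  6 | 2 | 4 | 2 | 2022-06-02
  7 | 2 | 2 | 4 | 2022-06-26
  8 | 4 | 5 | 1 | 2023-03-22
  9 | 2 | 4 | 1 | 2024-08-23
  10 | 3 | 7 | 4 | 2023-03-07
SELECT id, product_id FROM orders WHERE product_id IN (SELECT id FROM products WHERE category = 'Audio')

Execution result:
id | product_id
4 | 1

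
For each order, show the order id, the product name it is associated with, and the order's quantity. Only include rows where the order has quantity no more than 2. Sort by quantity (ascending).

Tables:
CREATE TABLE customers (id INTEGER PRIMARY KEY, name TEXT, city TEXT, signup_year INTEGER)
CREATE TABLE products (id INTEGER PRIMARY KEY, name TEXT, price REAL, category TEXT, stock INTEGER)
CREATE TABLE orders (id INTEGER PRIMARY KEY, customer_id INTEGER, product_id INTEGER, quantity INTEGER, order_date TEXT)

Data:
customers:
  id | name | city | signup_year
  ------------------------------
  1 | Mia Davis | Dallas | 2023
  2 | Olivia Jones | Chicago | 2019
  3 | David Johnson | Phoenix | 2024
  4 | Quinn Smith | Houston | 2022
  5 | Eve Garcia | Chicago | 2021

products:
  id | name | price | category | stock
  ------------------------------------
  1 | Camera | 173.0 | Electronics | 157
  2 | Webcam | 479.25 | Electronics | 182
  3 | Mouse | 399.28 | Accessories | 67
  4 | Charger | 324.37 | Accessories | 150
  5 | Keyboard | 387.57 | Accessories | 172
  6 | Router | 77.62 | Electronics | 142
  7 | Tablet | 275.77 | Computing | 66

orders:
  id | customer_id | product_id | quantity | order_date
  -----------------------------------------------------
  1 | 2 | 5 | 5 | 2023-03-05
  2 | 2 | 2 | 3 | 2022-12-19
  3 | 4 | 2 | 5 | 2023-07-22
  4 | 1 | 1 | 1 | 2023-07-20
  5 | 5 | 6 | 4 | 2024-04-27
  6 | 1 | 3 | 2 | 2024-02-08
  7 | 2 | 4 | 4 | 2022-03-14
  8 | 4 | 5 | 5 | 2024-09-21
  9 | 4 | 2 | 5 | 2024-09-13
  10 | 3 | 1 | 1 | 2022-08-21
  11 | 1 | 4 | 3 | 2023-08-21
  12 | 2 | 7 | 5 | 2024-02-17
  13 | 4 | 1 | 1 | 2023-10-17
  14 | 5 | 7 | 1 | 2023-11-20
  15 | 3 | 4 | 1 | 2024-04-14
SELECT c.id, p.name AS product, c.quantity FROM orders c JOIN products p ON c.product_id = p.id WHERE c.quantity <= 2 ORDER BY c.quantity ASC

Execution result:
id | product | quantity
4 | Camera | 1
10 | Camera | 1
13 | Camera | 1
14 | Tablet | 1
15 | Charger | 1
6 | Mouse | 2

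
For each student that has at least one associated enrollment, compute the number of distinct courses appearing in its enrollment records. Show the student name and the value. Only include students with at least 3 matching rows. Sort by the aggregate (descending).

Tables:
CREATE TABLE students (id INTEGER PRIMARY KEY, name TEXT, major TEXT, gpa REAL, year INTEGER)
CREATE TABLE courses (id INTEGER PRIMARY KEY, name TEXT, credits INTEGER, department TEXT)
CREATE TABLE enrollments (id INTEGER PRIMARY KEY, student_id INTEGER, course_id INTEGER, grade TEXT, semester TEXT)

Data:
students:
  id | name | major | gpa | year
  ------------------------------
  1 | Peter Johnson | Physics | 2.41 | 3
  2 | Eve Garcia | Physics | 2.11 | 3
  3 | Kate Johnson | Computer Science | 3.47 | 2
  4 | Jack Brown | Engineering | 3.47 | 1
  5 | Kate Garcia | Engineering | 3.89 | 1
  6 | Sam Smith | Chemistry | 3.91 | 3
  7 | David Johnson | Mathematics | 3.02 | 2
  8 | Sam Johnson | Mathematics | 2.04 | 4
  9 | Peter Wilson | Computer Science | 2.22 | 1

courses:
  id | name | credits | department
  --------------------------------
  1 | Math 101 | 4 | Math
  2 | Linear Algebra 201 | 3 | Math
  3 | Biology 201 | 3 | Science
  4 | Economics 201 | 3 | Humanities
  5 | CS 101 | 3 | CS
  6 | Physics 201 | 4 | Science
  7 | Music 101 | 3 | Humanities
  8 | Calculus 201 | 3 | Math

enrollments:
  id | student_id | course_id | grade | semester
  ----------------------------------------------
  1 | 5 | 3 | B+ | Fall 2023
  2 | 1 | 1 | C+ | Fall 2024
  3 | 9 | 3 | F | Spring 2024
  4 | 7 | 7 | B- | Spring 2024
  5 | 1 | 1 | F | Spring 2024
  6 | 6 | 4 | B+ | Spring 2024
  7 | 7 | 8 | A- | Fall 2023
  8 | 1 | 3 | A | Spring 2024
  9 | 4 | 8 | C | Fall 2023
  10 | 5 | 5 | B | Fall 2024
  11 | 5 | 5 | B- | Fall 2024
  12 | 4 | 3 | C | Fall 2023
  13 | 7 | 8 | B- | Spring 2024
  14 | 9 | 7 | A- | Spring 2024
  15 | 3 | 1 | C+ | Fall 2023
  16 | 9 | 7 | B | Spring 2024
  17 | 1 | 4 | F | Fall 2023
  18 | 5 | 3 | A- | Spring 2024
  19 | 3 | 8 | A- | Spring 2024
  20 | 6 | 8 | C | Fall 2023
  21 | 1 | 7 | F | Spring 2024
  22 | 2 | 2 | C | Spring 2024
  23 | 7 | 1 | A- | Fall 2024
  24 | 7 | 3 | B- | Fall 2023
SELECT p.name, COUNT(DISTINCT c.course_id) AS distinct_course_count FROM enrollments c JOIN students p ON c.student_id = p.id GROUP BY p.id, p.name HAVING COUNT(*) >= 3 ORDER BY distinct_course_count DESC

Execution result:
name | distinct_course_count
Peter Johnson | 4
David Johnson | 4
Kate Garcia | 2
Peter Wilson | 2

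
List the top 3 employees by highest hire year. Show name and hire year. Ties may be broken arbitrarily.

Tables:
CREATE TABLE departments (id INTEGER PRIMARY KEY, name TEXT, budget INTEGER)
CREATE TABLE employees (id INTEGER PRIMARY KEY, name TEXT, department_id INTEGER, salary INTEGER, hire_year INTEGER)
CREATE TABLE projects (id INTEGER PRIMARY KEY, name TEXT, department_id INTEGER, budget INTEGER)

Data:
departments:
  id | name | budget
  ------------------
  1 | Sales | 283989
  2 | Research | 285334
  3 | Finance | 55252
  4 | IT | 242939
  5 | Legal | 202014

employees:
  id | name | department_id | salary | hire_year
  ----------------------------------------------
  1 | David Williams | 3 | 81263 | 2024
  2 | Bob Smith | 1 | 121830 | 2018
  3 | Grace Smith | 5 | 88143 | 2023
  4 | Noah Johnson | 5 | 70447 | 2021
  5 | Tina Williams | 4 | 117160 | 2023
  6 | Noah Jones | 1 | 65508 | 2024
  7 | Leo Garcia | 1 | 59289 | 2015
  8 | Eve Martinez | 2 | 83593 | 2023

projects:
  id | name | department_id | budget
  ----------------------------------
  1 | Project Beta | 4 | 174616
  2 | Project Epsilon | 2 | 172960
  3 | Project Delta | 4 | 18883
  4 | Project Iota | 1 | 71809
SELECT name, hire_year FROM employees ORDER BY hire_year DESC LIMIT 3

Execution result:
name | hire_year
David Williams | 2024
Noah Jones | 2024
Grace Smith | 2023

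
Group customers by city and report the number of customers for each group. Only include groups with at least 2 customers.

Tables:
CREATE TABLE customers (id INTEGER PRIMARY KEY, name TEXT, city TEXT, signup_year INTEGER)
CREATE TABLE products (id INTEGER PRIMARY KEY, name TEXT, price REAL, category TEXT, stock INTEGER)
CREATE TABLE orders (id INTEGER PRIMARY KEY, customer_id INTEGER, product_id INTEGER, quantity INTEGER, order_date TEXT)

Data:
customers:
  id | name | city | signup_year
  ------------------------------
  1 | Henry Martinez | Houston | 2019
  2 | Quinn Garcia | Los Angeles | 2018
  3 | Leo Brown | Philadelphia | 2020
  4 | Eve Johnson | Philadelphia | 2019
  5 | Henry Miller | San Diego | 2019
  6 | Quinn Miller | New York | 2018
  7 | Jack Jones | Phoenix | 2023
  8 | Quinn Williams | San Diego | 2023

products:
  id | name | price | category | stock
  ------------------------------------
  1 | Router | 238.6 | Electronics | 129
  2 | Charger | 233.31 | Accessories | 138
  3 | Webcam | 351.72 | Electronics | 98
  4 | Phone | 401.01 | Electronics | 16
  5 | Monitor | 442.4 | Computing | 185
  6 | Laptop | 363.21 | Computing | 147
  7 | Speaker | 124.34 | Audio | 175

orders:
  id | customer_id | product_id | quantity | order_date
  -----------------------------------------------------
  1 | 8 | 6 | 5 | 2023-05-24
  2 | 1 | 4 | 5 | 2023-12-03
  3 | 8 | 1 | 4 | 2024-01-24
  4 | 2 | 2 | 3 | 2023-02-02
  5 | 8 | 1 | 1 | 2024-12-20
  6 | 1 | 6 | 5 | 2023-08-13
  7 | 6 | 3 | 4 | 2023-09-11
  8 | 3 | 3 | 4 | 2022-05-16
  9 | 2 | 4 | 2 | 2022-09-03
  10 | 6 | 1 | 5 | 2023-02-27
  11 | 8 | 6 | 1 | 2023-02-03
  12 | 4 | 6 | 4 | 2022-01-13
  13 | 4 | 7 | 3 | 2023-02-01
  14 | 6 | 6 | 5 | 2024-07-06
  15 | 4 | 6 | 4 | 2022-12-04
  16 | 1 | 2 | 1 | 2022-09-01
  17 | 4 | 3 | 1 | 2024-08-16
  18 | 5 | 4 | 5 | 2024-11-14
SELECT city, COUNT(*) AS n FROM customers GROUP BY city HAVING COUNT(*) >= 2

Execution result:
city | n
Philadelphia | 2
San Diego | 2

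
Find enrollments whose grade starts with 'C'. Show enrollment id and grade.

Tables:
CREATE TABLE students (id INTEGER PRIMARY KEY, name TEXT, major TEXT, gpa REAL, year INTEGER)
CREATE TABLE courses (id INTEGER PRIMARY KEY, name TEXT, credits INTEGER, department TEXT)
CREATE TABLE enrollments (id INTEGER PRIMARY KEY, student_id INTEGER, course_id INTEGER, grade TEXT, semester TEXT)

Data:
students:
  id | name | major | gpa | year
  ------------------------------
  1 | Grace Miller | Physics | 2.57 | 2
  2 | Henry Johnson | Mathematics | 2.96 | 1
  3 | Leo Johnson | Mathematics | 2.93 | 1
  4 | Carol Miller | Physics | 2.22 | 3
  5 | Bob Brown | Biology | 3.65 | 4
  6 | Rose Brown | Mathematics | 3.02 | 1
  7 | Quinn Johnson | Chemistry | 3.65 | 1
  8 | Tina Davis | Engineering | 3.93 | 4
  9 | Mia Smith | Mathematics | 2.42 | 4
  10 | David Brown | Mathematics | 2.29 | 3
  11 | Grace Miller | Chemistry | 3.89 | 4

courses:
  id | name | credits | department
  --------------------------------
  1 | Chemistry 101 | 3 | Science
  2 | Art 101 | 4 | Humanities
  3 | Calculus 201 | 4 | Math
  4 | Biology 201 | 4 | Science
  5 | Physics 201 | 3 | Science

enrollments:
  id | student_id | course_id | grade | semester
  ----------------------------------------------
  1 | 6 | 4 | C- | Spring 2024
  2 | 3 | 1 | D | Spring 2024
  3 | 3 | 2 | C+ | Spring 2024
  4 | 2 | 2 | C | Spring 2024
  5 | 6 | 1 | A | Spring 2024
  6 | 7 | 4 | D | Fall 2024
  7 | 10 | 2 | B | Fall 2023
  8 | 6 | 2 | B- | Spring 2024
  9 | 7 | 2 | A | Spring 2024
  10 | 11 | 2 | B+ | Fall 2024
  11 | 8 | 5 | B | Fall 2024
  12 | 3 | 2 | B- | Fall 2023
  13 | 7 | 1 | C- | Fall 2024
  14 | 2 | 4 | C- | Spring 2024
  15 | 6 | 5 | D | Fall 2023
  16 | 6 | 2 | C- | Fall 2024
SELECT id, grade FROM enrollments WHERE grade LIKE 'C%'

Execution result:
id | grade
1 | C-
3 | C+
4 | C
13 | C-
14 | C-
16 | C-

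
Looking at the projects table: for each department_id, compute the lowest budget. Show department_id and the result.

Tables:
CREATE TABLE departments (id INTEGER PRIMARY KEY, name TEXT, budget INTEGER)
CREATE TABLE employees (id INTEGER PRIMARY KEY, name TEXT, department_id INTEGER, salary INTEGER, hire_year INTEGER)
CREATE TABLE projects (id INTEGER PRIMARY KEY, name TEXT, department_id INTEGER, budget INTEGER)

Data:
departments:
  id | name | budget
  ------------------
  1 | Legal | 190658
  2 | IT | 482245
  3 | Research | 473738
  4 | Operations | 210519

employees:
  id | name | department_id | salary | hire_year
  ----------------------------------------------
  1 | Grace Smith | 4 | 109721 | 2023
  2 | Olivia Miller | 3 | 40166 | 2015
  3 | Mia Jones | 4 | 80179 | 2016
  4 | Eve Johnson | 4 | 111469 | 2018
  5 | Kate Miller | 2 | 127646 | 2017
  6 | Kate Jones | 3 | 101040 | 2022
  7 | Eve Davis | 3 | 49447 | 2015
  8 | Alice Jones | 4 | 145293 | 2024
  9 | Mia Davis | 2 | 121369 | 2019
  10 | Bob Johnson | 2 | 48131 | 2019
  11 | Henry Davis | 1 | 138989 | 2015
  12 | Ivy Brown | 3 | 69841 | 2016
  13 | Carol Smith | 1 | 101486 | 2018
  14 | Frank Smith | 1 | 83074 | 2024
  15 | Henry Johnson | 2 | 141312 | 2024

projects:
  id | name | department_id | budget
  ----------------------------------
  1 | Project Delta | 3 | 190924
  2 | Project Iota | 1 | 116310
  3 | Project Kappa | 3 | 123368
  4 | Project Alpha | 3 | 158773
SELECT department_id, MIN(budget) AS min_budget FROM projects GROUP BY department_id

Execution result:
department_id | min_budget
1 | 116310
3 | 123368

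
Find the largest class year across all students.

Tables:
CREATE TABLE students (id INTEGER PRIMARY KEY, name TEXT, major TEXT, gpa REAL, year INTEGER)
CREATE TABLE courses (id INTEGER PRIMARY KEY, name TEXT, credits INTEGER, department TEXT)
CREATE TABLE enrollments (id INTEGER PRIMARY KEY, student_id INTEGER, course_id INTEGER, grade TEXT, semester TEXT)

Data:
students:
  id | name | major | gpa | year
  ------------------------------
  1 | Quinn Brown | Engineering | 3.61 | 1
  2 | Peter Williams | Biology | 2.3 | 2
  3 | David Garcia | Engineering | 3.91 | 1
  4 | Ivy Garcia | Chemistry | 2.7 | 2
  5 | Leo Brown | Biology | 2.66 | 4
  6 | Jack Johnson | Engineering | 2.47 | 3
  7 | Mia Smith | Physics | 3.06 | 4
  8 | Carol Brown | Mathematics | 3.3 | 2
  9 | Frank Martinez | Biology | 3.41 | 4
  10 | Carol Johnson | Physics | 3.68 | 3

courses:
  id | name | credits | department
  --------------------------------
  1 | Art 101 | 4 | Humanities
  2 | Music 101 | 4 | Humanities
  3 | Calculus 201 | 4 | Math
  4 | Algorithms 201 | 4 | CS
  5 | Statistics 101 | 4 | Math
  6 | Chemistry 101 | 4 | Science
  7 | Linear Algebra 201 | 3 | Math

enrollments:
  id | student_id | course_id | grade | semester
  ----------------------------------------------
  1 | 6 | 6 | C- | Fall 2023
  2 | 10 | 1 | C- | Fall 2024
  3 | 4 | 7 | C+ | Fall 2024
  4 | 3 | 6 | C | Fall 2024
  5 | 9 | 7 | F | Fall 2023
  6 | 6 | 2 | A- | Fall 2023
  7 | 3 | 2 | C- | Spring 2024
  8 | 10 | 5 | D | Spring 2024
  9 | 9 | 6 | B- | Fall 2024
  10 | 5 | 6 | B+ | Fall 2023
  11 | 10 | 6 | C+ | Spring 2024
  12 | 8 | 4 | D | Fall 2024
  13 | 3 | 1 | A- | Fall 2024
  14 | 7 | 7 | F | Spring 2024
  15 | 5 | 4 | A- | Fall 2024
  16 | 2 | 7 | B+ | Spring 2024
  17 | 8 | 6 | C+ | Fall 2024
SELECT MAX(year) FROM students

Execution result:
4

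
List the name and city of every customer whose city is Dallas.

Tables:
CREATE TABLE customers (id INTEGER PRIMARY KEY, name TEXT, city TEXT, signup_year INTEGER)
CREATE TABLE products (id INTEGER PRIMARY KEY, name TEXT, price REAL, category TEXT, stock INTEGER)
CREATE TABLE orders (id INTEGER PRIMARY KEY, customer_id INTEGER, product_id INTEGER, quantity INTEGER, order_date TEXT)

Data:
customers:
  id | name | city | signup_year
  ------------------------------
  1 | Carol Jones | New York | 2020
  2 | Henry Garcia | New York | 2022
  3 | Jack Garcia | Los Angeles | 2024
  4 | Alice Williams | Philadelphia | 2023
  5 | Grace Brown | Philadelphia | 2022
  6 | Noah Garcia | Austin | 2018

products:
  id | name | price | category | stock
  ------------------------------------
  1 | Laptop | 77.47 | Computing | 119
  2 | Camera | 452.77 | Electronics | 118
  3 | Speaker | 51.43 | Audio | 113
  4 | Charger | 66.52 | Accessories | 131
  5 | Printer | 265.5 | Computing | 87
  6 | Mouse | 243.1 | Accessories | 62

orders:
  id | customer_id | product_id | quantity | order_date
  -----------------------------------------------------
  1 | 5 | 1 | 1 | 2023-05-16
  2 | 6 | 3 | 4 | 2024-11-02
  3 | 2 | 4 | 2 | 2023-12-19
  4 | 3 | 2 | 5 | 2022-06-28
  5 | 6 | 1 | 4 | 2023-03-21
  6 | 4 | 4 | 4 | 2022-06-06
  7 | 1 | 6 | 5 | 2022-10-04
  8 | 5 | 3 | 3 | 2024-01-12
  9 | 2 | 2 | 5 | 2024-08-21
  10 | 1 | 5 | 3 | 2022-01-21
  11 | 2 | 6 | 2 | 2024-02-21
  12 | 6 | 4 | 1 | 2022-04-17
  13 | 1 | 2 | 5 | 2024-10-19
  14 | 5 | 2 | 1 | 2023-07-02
SELECT name, city FROM customers WHERE city = 'Dallas'

Execution result:
(no rows)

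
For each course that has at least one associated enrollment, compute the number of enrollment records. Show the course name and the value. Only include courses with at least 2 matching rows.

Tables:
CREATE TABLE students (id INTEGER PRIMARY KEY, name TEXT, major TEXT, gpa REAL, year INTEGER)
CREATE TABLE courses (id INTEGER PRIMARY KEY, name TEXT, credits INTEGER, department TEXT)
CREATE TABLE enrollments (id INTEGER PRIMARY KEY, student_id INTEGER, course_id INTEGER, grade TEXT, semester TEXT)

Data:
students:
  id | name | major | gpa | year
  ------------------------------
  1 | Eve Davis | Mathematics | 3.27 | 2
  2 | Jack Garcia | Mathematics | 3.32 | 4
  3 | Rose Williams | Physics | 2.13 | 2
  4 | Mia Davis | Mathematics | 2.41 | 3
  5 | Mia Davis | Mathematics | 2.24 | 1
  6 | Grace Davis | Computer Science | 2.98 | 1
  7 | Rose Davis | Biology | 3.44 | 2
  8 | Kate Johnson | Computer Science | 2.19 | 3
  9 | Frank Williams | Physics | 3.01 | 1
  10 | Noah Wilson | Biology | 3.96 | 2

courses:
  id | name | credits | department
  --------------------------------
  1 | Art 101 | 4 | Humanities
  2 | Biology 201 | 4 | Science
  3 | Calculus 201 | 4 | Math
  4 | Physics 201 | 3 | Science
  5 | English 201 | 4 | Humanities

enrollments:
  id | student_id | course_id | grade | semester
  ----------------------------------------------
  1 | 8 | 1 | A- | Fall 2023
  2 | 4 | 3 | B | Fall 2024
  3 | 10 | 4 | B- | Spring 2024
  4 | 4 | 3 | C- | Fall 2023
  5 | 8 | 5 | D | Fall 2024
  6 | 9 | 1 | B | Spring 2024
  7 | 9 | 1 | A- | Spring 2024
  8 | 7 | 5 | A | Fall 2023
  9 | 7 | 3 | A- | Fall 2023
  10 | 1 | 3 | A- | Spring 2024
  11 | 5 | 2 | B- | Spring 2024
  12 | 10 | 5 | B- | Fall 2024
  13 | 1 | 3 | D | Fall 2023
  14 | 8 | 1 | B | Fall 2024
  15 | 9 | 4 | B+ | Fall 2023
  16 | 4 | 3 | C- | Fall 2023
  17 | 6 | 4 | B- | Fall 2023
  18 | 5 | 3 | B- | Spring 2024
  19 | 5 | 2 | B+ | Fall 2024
SELECT p.name, COUNT(*) AS n FROM enrollments c JOIN courses p ON c.course_id = p.id GROUP BY p.id, p.name HAVING COUNT(*) >= 2

Execution result:
name | n
Art 101 | 4
Biology 201 | 2
Calculus 201 | 7
Physics 201 | 3
English 201 | 3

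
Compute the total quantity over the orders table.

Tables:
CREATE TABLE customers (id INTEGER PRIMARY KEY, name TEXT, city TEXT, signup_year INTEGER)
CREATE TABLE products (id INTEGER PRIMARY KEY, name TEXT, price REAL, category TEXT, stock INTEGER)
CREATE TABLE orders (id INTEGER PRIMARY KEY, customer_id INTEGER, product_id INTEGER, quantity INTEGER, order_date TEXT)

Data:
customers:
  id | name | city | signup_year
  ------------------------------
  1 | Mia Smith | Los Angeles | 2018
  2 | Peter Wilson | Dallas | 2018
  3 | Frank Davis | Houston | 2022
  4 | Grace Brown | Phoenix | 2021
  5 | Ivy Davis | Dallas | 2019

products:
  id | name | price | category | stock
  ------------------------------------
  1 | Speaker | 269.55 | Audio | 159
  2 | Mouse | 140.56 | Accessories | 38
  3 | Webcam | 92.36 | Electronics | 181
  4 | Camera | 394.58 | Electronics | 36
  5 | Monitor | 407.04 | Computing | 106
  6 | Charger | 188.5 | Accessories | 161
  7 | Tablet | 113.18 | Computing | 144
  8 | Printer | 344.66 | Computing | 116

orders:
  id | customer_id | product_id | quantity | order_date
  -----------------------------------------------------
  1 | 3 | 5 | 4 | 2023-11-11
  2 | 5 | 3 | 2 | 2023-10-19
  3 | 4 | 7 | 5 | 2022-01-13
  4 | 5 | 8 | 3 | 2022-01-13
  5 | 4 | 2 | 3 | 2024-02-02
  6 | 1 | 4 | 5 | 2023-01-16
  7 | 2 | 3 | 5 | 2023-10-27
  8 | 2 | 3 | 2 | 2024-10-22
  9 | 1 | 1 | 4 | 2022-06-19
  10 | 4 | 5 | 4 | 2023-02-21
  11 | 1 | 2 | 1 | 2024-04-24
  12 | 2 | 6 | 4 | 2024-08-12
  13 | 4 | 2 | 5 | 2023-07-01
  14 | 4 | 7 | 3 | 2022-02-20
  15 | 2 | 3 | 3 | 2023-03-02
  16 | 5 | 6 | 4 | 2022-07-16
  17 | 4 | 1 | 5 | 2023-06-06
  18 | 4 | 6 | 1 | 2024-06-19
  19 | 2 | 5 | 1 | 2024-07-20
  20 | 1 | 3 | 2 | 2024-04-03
SELECT SUM(quantity) FROM orders

Execution result:
66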